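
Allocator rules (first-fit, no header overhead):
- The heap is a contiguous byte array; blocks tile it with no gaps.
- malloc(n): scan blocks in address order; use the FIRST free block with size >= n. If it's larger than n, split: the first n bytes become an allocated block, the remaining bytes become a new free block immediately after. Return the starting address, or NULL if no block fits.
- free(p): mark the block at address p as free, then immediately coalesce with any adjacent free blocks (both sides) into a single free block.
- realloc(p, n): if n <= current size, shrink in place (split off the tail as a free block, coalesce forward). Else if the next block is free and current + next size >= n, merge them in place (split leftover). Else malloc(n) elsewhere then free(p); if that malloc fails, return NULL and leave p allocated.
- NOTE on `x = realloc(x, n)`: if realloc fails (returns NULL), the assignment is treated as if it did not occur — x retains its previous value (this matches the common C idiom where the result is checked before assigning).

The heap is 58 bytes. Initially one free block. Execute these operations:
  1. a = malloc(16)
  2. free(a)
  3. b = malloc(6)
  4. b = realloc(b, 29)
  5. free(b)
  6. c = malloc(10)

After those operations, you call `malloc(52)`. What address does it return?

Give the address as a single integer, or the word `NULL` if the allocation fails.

Op 1: a = malloc(16) -> a = 0; heap: [0-15 ALLOC][16-57 FREE]
Op 2: free(a) -> (freed a); heap: [0-57 FREE]
Op 3: b = malloc(6) -> b = 0; heap: [0-5 ALLOC][6-57 FREE]
Op 4: b = realloc(b, 29) -> b = 0; heap: [0-28 ALLOC][29-57 FREE]
Op 5: free(b) -> (freed b); heap: [0-57 FREE]
Op 6: c = malloc(10) -> c = 0; heap: [0-9 ALLOC][10-57 FREE]
malloc(52): first-fit scan over [0-9 ALLOC][10-57 FREE] -> NULL

Answer: NULL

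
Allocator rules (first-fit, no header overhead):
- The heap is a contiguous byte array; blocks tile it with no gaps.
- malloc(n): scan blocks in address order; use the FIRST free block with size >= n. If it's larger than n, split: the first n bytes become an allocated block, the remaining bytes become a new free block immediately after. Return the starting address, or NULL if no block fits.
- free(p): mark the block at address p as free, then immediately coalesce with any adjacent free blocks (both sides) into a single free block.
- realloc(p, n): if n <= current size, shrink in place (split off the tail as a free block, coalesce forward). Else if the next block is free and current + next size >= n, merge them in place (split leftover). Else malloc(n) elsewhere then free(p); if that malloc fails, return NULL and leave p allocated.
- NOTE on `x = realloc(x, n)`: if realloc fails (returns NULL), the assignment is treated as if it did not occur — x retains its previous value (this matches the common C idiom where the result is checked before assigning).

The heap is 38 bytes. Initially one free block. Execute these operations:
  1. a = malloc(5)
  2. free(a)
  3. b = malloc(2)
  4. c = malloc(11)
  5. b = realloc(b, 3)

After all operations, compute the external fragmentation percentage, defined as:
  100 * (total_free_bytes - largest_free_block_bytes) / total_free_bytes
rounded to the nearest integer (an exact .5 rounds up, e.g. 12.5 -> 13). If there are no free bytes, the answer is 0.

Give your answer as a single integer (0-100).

Op 1: a = malloc(5) -> a = 0; heap: [0-4 ALLOC][5-37 FREE]
Op 2: free(a) -> (freed a); heap: [0-37 FREE]
Op 3: b = malloc(2) -> b = 0; heap: [0-1 ALLOC][2-37 FREE]
Op 4: c = malloc(11) -> c = 2; heap: [0-1 ALLOC][2-12 ALLOC][13-37 FREE]
Op 5: b = realloc(b, 3) -> b = 13; heap: [0-1 FREE][2-12 ALLOC][13-15 ALLOC][16-37 FREE]
Free blocks: [2 22] total_free=24 largest=22 -> 100*(24-22)/24 = 200/24 ≈ 8.333 -> rounds to 8

Answer: 8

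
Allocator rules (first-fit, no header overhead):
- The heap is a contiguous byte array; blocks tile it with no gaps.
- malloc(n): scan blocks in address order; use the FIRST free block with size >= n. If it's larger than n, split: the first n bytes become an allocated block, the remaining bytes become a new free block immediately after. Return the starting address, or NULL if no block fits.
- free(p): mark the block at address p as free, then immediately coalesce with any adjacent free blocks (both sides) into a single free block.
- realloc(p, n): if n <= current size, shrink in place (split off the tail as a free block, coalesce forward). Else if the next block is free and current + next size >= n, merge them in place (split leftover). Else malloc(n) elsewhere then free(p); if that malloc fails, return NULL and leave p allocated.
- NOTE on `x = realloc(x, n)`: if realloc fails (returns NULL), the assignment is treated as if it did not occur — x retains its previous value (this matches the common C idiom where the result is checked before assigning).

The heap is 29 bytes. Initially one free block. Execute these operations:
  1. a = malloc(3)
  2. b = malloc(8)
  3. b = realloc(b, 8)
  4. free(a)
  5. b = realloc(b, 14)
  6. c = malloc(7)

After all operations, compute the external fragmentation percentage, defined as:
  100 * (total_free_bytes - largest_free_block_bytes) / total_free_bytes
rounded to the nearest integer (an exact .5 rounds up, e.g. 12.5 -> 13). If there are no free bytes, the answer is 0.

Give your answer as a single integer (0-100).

Answer: 38

Derivation:
Op 1: a = malloc(3) -> a = 0; heap: [0-2 ALLOC][3-28 FREE]
Op 2: b = malloc(8) -> b = 3; heap: [0-2 ALLOC][3-10 ALLOC][11-28 FREE]
Op 3: b = realloc(b, 8) -> b = 3; heap: [0-2 ALLOC][3-10 ALLOC][11-28 FREE]
Op 4: free(a) -> (freed a); heap: [0-2 FREE][3-10 ALLOC][11-28 FREE]
Op 5: b = realloc(b, 14) -> b = 3; heap: [0-2 FREE][3-16 ALLOC][17-28 FREE]
Op 6: c = malloc(7) -> c = 17; heap: [0-2 FREE][3-16 ALLOC][17-23 ALLOC][24-28 FREE]
Free blocks: [3 5] total_free=8 largest=5 -> 100*(8-5)/8 = 300/8 = 37.5 -> rounds to 38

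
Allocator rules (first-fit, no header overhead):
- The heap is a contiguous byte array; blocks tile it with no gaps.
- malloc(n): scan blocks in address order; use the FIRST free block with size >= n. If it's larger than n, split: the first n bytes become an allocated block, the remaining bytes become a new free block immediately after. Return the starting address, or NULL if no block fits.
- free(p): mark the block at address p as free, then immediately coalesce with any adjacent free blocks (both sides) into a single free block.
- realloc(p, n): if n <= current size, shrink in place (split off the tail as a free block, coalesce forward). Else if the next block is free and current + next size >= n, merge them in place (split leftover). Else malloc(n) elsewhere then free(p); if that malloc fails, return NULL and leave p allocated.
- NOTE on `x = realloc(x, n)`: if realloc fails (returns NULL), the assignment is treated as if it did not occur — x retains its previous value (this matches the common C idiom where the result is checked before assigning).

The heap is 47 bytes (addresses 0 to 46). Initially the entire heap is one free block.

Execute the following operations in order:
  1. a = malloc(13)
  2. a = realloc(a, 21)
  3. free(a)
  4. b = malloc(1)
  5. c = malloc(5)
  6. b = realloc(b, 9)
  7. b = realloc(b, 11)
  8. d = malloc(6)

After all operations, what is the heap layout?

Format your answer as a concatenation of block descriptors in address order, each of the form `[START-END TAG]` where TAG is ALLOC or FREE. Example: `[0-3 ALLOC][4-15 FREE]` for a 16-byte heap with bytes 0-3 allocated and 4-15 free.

Answer: [0-0 FREE][1-5 ALLOC][6-16 ALLOC][17-22 ALLOC][23-46 FREE]

Derivation:
Op 1: a = malloc(13) -> a = 0; heap: [0-12 ALLOC][13-46 FREE]
Op 2: a = realloc(a, 21) -> a = 0; heap: [0-20 ALLOC][21-46 FREE]
Op 3: free(a) -> (freed a); heap: [0-46 FREE]
Op 4: b = malloc(1) -> b = 0; heap: [0-0 ALLOC][1-46 FREE]
Op 5: c = malloc(5) -> c = 1; heap: [0-0 ALLOC][1-5 ALLOC][6-46 FREE]
Op 6: b = realloc(b, 9) -> b = 6; heap: [0-0 FREE][1-5 ALLOC][6-14 ALLOC][15-46 FREE]
Op 7: b = realloc(b, 11) -> b = 6; heap: [0-0 FREE][1-5 ALLOC][6-16 ALLOC][17-46 FREE]
Op 8: d = malloc(6) -> d = 17; heap: [0-0 FREE][1-5 ALLOC][6-16 ALLOC][17-22 ALLOC][23-46 FREE]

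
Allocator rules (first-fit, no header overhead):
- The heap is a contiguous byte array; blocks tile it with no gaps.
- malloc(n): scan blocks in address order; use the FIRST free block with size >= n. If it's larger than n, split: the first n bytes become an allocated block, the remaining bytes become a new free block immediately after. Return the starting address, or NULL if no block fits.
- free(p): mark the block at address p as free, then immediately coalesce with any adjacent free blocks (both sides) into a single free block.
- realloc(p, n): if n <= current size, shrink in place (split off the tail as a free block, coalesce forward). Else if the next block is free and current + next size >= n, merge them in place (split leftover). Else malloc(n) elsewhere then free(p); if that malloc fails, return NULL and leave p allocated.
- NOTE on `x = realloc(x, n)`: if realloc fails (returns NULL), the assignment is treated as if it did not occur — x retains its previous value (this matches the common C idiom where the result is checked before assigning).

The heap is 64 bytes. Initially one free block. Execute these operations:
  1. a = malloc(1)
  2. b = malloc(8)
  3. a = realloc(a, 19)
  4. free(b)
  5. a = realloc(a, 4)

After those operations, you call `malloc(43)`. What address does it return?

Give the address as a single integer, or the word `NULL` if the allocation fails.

Answer: 13

Derivation:
Op 1: a = malloc(1) -> a = 0; heap: [0-0 ALLOC][1-63 FREE]
Op 2: b = malloc(8) -> b = 1; heap: [0-0 ALLOC][1-8 ALLOC][9-63 FREE]
Op 3: a = realloc(a, 19) -> a = 9; heap: [0-0 FREE][1-8 ALLOC][9-27 ALLOC][28-63 FREE]
Op 4: free(b) -> (freed b); heap: [0-8 FREE][9-27 ALLOC][28-63 FREE]
Op 5: a = realloc(a, 4) -> a = 9; heap: [0-8 FREE][9-12 ALLOC][13-63 FREE]
malloc(43): first-fit scan over [0-8 FREE][9-12 ALLOC][13-63 FREE] -> 13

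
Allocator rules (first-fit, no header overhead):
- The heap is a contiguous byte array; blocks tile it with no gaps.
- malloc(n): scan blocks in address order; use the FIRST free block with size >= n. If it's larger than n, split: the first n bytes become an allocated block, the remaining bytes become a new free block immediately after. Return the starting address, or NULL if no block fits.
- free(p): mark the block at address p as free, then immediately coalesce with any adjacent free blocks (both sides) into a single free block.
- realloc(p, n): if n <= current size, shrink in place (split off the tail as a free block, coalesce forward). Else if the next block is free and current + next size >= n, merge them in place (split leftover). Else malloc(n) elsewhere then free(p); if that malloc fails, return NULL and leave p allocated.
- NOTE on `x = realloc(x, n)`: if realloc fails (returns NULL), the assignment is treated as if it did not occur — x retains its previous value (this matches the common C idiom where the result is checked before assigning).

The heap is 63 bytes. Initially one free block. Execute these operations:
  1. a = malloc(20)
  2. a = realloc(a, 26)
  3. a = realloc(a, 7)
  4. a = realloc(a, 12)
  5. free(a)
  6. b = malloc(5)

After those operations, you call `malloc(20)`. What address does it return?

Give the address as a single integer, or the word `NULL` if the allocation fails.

Answer: 5

Derivation:
Op 1: a = malloc(20) -> a = 0; heap: [0-19 ALLOC][20-62 FREE]
Op 2: a = realloc(a, 26) -> a = 0; heap: [0-25 ALLOC][26-62 FREE]
Op 3: a = realloc(a, 7) -> a = 0; heap: [0-6 ALLOC][7-62 FREE]
Op 4: a = realloc(a, 12) -> a = 0; heap: [0-11 ALLOC][12-62 FREE]
Op 5: free(a) -> (freed a); heap: [0-62 FREE]
Op 6: b = malloc(5) -> b = 0; heap: [0-4 ALLOC][5-62 FREE]
malloc(20): first-fit scan over [0-4 ALLOC][5-62 FREE] -> 5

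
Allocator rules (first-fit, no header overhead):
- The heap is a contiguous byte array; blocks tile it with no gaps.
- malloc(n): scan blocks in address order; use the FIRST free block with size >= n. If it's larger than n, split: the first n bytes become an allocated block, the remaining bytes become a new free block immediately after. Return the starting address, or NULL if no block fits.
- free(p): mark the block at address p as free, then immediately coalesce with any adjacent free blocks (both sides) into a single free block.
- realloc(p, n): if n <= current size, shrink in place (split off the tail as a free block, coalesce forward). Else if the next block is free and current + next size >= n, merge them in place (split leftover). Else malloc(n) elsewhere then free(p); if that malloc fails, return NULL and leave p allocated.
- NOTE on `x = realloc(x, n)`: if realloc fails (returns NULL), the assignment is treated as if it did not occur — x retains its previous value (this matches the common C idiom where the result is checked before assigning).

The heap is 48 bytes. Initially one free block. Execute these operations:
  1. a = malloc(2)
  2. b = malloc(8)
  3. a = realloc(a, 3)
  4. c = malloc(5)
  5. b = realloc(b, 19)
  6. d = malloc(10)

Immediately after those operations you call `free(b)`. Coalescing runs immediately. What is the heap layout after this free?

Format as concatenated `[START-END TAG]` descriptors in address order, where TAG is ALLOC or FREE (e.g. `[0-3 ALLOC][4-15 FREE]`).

Answer: [0-9 ALLOC][10-12 ALLOC][13-17 ALLOC][18-47 FREE]

Derivation:
Op 1: a = malloc(2) -> a = 0; heap: [0-1 ALLOC][2-47 FREE]
Op 2: b = malloc(8) -> b = 2; heap: [0-1 ALLOC][2-9 ALLOC][10-47 FREE]
Op 3: a = realloc(a, 3) -> a = 10; heap: [0-1 FREE][2-9 ALLOC][10-12 ALLOC][13-47 FREE]
Op 4: c = malloc(5) -> c = 13; heap: [0-1 FREE][2-9 ALLOC][10-12 ALLOC][13-17 ALLOC][18-47 FREE]
Op 5: b = realloc(b, 19) -> b = 18; heap: [0-9 FREE][10-12 ALLOC][13-17 ALLOC][18-36 ALLOC][37-47 FREE]
Op 6: d = malloc(10) -> d = 0; heap: [0-9 ALLOC][10-12 ALLOC][13-17 ALLOC][18-36 ALLOC][37-47 FREE]
free(b): b = 18 -> block [18-36 ALLOC]; mark free, coalesce with adjacent free neighbors -> [0-9 ALLOC][10-12 ALLOC][13-17 ALLOC][18-47 FREE]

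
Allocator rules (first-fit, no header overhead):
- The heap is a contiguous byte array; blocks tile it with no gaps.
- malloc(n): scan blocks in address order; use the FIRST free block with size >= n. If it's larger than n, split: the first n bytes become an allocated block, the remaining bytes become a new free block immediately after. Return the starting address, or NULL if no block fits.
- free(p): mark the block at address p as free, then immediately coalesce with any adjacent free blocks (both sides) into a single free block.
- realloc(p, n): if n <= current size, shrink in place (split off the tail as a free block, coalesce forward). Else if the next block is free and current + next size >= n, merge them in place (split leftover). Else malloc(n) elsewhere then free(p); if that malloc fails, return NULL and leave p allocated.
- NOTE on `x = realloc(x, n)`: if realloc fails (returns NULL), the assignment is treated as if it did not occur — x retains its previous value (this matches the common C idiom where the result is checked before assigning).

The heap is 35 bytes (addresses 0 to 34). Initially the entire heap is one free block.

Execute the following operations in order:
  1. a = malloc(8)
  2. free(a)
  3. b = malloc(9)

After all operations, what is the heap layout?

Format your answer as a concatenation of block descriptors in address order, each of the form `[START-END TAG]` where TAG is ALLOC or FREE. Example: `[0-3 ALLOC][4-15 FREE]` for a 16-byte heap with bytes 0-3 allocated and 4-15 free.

Answer: [0-8 ALLOC][9-34 FREE]

Derivation:
Op 1: a = malloc(8) -> a = 0; heap: [0-7 ALLOC][8-34 FREE]
Op 2: free(a) -> (freed a); heap: [0-34 FREE]
Op 3: b = malloc(9) -> b = 0; heap: [0-8 ALLOC][9-34 FREE]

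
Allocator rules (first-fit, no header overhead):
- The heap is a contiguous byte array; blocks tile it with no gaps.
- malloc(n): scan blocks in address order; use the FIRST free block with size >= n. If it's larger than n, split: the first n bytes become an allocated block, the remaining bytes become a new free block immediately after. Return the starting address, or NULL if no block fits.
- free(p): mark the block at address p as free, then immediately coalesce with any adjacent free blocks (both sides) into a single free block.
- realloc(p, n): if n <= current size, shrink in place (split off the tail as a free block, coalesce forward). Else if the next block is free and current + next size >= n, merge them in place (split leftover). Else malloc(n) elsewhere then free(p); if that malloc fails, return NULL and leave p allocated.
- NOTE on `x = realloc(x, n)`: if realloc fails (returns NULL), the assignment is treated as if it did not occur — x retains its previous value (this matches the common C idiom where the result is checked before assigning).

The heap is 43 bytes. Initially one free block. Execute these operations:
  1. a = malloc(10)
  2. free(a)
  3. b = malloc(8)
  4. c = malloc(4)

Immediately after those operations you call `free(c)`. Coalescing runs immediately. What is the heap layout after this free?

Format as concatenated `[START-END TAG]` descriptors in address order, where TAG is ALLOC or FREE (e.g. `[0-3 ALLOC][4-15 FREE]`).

Op 1: a = malloc(10) -> a = 0; heap: [0-9 ALLOC][10-42 FREE]
Op 2: free(a) -> (freed a); heap: [0-42 FREE]
Op 3: b = malloc(8) -> b = 0; heap: [0-7 ALLOC][8-42 FREE]
Op 4: c = malloc(4) -> c = 8; heap: [0-7 ALLOC][8-11 ALLOC][12-42 FREE]
free(c): c = 8 -> block [8-11 ALLOC]; mark free, coalesce with adjacent free neighbors -> [0-7 ALLOC][8-42 FREE]

Answer: [0-7 ALLOC][8-42 FREE]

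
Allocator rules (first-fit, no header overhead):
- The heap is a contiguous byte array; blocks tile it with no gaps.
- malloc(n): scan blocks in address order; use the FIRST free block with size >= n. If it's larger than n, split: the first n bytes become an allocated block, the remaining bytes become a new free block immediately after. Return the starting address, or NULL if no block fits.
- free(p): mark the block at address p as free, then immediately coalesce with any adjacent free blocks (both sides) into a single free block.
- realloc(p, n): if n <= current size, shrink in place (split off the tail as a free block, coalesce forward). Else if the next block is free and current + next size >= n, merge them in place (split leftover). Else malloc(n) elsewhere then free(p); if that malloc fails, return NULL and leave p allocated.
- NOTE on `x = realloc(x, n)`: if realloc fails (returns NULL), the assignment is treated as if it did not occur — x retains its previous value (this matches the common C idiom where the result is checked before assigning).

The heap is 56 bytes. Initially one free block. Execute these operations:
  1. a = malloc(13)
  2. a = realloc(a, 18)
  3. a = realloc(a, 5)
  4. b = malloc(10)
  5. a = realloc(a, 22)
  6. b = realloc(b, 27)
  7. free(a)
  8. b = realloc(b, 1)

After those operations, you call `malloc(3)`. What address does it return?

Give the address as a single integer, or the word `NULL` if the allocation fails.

Answer: 0

Derivation:
Op 1: a = malloc(13) -> a = 0; heap: [0-12 ALLOC][13-55 FREE]
Op 2: a = realloc(a, 18) -> a = 0; heap: [0-17 ALLOC][18-55 FREE]
Op 3: a = realloc(a, 5) -> a = 0; heap: [0-4 ALLOC][5-55 FREE]
Op 4: b = malloc(10) -> b = 5; heap: [0-4 ALLOC][5-14 ALLOC][15-55 FREE]
Op 5: a = realloc(a, 22) -> a = 15; heap: [0-4 FREE][5-14 ALLOC][15-36 ALLOC][37-55 FREE]
Op 6: b = realloc(b, 27) -> NULL (b unchanged); heap: [0-4 FREE][5-14 ALLOC][15-36 ALLOC][37-55 FREE]
Op 7: free(a) -> (freed a); heap: [0-4 FREE][5-14 ALLOC][15-55 FREE]
Op 8: b = realloc(b, 1) -> b = 5; heap: [0-4 FREE][5-5 ALLOC][6-55 FREE]
malloc(3): first-fit scan over [0-4 FREE][5-5 ALLOC][6-55 FREE] -> 0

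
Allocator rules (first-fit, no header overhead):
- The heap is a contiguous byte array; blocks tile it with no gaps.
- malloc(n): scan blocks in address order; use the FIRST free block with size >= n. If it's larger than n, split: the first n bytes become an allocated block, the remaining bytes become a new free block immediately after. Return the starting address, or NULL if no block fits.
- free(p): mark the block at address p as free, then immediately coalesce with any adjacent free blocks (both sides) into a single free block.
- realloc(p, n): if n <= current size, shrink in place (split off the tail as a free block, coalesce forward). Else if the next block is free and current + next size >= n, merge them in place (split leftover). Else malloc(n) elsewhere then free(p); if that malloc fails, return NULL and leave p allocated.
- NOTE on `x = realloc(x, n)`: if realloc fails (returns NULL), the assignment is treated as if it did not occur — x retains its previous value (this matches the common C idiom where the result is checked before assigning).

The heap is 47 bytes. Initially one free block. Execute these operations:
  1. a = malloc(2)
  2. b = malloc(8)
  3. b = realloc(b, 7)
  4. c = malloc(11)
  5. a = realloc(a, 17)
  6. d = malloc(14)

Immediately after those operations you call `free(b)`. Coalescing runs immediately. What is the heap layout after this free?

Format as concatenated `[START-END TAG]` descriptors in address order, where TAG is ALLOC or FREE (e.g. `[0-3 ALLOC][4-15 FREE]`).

Op 1: a = malloc(2) -> a = 0; heap: [0-1 ALLOC][2-46 FREE]
Op 2: b = malloc(8) -> b = 2; heap: [0-1 ALLOC][2-9 ALLOC][10-46 FREE]
Op 3: b = realloc(b, 7) -> b = 2; heap: [0-1 ALLOC][2-8 ALLOC][9-46 FREE]
Op 4: c = malloc(11) -> c = 9; heap: [0-1 ALLOC][2-8 ALLOC][9-19 ALLOC][20-46 FREE]
Op 5: a = realloc(a, 17) -> a = 20; heap: [0-1 FREE][2-8 ALLOC][9-19 ALLOC][20-36 ALLOC][37-46 FREE]
Op 6: d = malloc(14) -> d = NULL; heap: [0-1 FREE][2-8 ALLOC][9-19 ALLOC][20-36 ALLOC][37-46 FREE]
free(b): b = 2 -> block [2-8 ALLOC]; mark free, coalesce with adjacent free neighbors -> [0-8 FREE][9-19 ALLOC][20-36 ALLOC][37-46 FREE]

Answer: [0-8 FREE][9-19 ALLOC][20-36 ALLOC][37-46 FREE]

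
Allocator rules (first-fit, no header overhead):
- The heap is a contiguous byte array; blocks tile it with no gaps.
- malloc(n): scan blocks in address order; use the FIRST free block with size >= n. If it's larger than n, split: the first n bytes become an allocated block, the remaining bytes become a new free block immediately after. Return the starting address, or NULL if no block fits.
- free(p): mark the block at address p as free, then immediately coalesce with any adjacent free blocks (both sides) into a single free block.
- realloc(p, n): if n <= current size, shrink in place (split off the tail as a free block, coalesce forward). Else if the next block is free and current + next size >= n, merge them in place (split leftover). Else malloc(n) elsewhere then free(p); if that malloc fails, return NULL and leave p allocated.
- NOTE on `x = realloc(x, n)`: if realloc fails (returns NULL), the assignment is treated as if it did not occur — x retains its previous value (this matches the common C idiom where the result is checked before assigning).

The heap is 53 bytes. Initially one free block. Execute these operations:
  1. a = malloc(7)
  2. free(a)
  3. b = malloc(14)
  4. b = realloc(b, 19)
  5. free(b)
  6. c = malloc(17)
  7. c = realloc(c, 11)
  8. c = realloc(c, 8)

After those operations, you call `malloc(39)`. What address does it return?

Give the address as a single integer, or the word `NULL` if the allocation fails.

Op 1: a = malloc(7) -> a = 0; heap: [0-6 ALLOC][7-52 FREE]
Op 2: free(a) -> (freed a); heap: [0-52 FREE]
Op 3: b = malloc(14) -> b = 0; heap: [0-13 ALLOC][14-52 FREE]
Op 4: b = realloc(b, 19) -> b = 0; heap: [0-18 ALLOC][19-52 FREE]
Op 5: free(b) -> (freed b); heap: [0-52 FREE]
Op 6: c = malloc(17) -> c = 0; heap: [0-16 ALLOC][17-52 FREE]
Op 7: c = realloc(c, 11) -> c = 0; heap: [0-10 ALLOC][11-52 FREE]
Op 8: c = realloc(c, 8) -> c = 0; heap: [0-7 ALLOC][8-52 FREE]
malloc(39): first-fit scan over [0-7 ALLOC][8-52 FREE] -> 8

Answer: 8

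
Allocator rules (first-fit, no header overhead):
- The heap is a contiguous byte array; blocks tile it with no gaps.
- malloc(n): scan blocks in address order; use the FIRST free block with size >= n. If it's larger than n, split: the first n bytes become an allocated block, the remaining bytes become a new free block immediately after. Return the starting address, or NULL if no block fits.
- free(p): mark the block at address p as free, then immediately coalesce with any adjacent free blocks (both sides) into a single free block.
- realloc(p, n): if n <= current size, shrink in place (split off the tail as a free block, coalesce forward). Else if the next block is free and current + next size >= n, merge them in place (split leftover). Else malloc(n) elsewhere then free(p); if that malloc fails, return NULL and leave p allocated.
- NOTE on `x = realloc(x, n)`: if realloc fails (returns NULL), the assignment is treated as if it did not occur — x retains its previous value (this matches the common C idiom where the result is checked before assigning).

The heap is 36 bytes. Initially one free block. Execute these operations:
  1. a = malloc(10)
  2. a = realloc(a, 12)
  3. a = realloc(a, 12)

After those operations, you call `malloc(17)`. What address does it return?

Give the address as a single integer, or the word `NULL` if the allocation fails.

Op 1: a = malloc(10) -> a = 0; heap: [0-9 ALLOC][10-35 FREE]
Op 2: a = realloc(a, 12) -> a = 0; heap: [0-11 ALLOC][12-35 FREE]
Op 3: a = realloc(a, 12) -> a = 0; heap: [0-11 ALLOC][12-35 FREE]
malloc(17): first-fit scan over [0-11 ALLOC][12-35 FREE] -> 12

Answer: 12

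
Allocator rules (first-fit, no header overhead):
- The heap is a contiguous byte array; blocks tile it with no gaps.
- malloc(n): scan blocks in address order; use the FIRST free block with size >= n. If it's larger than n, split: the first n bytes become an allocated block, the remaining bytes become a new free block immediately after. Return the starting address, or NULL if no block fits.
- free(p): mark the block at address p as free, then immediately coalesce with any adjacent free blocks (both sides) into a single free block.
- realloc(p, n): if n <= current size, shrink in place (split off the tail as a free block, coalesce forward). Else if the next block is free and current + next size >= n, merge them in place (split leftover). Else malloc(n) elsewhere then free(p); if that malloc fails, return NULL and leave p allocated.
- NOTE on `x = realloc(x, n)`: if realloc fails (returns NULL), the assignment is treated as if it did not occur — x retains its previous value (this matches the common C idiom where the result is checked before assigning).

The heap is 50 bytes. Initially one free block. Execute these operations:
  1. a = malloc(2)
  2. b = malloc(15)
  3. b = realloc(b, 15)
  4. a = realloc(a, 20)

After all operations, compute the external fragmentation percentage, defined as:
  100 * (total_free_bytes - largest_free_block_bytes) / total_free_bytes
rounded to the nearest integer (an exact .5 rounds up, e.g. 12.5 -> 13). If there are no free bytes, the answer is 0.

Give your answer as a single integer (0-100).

Op 1: a = malloc(2) -> a = 0; heap: [0-1 ALLOC][2-49 FREE]
Op 2: b = malloc(15) -> b = 2; heap: [0-1 ALLOC][2-16 ALLOC][17-49 FREE]
Op 3: b = realloc(b, 15) -> b = 2; heap: [0-1 ALLOC][2-16 ALLOC][17-49 FREE]
Op 4: a = realloc(a, 20) -> a = 17; heap: [0-1 FREE][2-16 ALLOC][17-36 ALLOC][37-49 FREE]
Free blocks: [2 13] total_free=15 largest=13 -> 100*(15-13)/15 = 200/15 ≈ 13.333 -> rounds to 13

Answer: 13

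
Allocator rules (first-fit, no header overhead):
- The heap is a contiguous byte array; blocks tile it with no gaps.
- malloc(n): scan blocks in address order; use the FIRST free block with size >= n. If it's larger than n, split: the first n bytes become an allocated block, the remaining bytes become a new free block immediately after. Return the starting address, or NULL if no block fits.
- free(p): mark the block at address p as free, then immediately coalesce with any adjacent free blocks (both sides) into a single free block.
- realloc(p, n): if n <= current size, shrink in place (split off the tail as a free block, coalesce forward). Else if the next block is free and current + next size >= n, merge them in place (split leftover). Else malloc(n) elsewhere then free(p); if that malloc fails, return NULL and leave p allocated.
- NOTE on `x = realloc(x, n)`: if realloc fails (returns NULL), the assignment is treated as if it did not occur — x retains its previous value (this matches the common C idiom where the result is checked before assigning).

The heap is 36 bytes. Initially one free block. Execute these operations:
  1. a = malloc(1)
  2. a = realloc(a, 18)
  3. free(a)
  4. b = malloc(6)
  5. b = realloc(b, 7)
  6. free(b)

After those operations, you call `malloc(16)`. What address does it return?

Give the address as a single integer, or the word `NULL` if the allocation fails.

Answer: 0

Derivation:
Op 1: a = malloc(1) -> a = 0; heap: [0-0 ALLOC][1-35 FREE]
Op 2: a = realloc(a, 18) -> a = 0; heap: [0-17 ALLOC][18-35 FREE]
Op 3: free(a) -> (freed a); heap: [0-35 FREE]
Op 4: b = malloc(6) -> b = 0; heap: [0-5 ALLOC][6-35 FREE]
Op 5: b = realloc(b, 7) -> b = 0; heap: [0-6 ALLOC][7-35 FREE]
Op 6: free(b) -> (freed b); heap: [0-35 FREE]
malloc(16): first-fit scan over [0-35 FREE] -> 0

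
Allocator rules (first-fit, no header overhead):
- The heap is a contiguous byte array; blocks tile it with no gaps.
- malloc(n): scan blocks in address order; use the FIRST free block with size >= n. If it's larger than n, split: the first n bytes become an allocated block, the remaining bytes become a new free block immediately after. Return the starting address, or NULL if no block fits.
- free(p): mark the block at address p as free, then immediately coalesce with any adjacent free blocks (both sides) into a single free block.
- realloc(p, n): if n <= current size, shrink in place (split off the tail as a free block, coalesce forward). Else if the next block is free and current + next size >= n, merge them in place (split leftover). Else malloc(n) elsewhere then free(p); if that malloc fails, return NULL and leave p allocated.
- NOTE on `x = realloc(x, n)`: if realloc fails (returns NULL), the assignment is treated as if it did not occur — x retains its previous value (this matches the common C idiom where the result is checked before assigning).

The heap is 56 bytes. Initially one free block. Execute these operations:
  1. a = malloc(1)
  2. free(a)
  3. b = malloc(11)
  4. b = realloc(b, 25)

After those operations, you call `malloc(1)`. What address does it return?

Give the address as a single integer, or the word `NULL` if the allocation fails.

Op 1: a = malloc(1) -> a = 0; heap: [0-0 ALLOC][1-55 FREE]
Op 2: free(a) -> (freed a); heap: [0-55 FREE]
Op 3: b = malloc(11) -> b = 0; heap: [0-10 ALLOC][11-55 FREE]
Op 4: b = realloc(b, 25) -> b = 0; heap: [0-24 ALLOC][25-55 FREE]
malloc(1): first-fit scan over [0-24 ALLOC][25-55 FREE] -> 25

Answer: 25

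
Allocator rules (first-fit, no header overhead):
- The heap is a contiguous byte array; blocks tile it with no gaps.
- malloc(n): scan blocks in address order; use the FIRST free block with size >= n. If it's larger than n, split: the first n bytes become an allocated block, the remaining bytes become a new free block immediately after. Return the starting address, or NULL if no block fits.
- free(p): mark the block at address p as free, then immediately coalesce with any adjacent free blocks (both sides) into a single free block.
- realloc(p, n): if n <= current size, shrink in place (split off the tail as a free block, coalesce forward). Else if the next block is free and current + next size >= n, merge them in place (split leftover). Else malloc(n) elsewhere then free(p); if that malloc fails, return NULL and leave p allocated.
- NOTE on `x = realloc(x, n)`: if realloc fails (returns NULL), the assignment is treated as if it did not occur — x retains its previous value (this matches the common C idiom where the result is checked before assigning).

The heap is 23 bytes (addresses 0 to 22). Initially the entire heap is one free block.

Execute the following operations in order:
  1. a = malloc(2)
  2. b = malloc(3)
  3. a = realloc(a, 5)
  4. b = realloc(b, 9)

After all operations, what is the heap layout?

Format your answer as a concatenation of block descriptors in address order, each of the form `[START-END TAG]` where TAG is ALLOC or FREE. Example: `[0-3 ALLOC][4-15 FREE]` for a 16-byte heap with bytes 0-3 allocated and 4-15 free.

Answer: [0-4 FREE][5-9 ALLOC][10-18 ALLOC][19-22 FREE]

Derivation:
Op 1: a = malloc(2) -> a = 0; heap: [0-1 ALLOC][2-22 FREE]
Op 2: b = malloc(3) -> b = 2; heap: [0-1 ALLOC][2-4 ALLOC][5-22 FREE]
Op 3: a = realloc(a, 5) -> a = 5; heap: [0-1 FREE][2-4 ALLOC][5-9 ALLOC][10-22 FREE]
Op 4: b = realloc(b, 9) -> b = 10; heap: [0-4 FREE][5-9 ALLOC][10-18 ALLOC][19-22 FREE]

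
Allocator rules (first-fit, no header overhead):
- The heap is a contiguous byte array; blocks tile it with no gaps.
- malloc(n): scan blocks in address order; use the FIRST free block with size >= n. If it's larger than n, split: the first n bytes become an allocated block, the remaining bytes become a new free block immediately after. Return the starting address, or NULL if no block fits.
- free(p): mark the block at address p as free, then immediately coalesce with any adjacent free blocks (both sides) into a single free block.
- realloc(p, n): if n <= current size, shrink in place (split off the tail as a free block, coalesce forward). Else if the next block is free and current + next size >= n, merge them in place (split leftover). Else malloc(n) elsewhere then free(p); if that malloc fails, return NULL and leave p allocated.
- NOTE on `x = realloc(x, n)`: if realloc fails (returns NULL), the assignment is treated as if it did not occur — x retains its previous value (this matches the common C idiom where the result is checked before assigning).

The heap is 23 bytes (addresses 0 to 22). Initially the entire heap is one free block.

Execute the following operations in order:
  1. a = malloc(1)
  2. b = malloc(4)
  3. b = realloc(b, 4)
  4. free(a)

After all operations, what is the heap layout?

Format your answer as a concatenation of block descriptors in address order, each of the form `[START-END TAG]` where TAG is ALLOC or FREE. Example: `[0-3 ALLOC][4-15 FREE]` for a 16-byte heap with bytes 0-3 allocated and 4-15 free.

Op 1: a = malloc(1) -> a = 0; heap: [0-0 ALLOC][1-22 FREE]
Op 2: b = malloc(4) -> b = 1; heap: [0-0 ALLOC][1-4 ALLOC][5-22 FREE]
Op 3: b = realloc(b, 4) -> b = 1; heap: [0-0 ALLOC][1-4 ALLOC][5-22 FREE]
Op 4: free(a) -> (freed a); heap: [0-0 FREE][1-4 ALLOC][5-22 FREE]

Answer: [0-0 FREE][1-4 ALLOC][5-22 FREE]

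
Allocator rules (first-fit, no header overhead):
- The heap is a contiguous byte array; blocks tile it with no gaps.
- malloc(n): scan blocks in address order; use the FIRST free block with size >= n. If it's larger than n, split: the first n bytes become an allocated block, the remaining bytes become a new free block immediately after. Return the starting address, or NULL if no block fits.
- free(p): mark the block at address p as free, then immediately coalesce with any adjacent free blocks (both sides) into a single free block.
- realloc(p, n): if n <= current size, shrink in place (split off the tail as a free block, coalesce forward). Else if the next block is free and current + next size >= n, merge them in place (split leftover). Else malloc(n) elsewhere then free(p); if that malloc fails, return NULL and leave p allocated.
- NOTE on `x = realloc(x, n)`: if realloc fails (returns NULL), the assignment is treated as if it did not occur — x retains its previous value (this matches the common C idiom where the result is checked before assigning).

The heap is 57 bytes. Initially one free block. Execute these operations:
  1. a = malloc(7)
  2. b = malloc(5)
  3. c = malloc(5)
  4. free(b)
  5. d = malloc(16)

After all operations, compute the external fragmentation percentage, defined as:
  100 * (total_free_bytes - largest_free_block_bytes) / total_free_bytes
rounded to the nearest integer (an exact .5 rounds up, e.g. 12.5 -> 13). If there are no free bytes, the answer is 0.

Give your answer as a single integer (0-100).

Op 1: a = malloc(7) -> a = 0; heap: [0-6 ALLOC][7-56 FREE]
Op 2: b = malloc(5) -> b = 7; heap: [0-6 ALLOC][7-11 ALLOC][12-56 FREE]
Op 3: c = malloc(5) -> c = 12; heap: [0-6 ALLOC][7-11 ALLOC][12-16 ALLOC][17-56 FREE]
Op 4: free(b) -> (freed b); heap: [0-6 ALLOC][7-11 FREE][12-16 ALLOC][17-56 FREE]
Op 5: d = malloc(16) -> d = 17; heap: [0-6 ALLOC][7-11 FREE][12-16 ALLOC][17-32 ALLOC][33-56 FREE]
Free blocks: [5 24] total_free=29 largest=24 -> 100*(29-24)/29 = 500/29 ≈ 17.241 -> rounds to 17

Answer: 17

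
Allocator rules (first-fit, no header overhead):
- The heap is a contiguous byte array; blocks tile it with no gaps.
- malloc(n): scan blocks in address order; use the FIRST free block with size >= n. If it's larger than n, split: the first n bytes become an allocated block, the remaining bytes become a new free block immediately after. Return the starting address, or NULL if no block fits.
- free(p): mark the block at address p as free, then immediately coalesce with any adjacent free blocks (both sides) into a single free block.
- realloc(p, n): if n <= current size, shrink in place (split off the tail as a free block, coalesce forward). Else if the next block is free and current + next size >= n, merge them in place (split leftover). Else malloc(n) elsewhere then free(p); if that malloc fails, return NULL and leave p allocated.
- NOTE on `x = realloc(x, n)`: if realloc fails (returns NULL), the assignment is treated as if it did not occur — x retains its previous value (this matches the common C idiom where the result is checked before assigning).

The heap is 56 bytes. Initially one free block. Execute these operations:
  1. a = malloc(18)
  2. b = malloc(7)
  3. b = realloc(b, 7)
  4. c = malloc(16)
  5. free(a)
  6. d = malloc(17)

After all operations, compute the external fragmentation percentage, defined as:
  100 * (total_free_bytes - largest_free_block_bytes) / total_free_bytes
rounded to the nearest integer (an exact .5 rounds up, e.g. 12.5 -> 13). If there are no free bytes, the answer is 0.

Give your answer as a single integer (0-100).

Op 1: a = malloc(18) -> a = 0; heap: [0-17 ALLOC][18-55 FREE]
Op 2: b = malloc(7) -> b = 18; heap: [0-17 ALLOC][18-24 ALLOC][25-55 FREE]
Op 3: b = realloc(b, 7) -> b = 18; heap: [0-17 ALLOC][18-24 ALLOC][25-55 FREE]
Op 4: c = malloc(16) -> c = 25; heap: [0-17 ALLOC][18-24 ALLOC][25-40 ALLOC][41-55 FREE]
Op 5: free(a) -> (freed a); heap: [0-17 FREE][18-24 ALLOC][25-40 ALLOC][41-55 FREE]
Op 6: d = malloc(17) -> d = 0; heap: [0-16 ALLOC][17-17 FREE][18-24 ALLOC][25-40 ALLOC][41-55 FREE]
Free blocks: [1 15] total_free=16 largest=15 -> 100*(16-15)/16 = 100/16 = 6.25 -> rounds to 6

Answer: 6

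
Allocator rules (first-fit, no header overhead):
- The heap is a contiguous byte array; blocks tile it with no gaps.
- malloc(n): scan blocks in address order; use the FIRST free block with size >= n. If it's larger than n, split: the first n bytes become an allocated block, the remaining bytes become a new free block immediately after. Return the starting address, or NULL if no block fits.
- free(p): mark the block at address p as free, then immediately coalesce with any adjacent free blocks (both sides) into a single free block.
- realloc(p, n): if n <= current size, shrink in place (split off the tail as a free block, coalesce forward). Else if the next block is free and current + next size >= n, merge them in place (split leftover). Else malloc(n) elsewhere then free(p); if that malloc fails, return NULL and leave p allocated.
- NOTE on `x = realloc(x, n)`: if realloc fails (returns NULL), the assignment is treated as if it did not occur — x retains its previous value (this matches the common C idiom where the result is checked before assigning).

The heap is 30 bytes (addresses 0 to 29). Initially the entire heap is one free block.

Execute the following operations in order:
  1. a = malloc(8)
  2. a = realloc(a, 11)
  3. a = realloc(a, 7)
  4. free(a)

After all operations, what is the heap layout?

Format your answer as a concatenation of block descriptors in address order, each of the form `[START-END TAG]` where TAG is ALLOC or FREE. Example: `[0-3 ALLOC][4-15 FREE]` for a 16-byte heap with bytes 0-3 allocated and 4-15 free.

Answer: [0-29 FREE]

Derivation:
Op 1: a = malloc(8) -> a = 0; heap: [0-7 ALLOC][8-29 FREE]
Op 2: a = realloc(a, 11) -> a = 0; heap: [0-10 ALLOC][11-29 FREE]
Op 3: a = realloc(a, 7) -> a = 0; heap: [0-6 ALLOC][7-29 FREE]
Op 4: free(a) -> (freed a); heap: [0-29 FREE]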